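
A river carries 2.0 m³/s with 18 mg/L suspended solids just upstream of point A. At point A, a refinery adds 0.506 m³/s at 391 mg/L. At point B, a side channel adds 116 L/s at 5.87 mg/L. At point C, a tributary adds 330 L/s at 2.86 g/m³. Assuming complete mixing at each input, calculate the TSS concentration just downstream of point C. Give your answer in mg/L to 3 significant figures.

After input A: C = (2·18 + 0.506·391) / 2.506 = 93.31 mg/L.
116 L/s = 0.116 m³/s.
After input B: C = (2.506·93.31 + 0.116·5.87) / 2.622 = 89.45 mg/L.
330 L/s = 0.33 m³/s.
After input C: C = (2.622·89.45 + 0.33·2.86) / 2.952 = 79.77 mg/L.

79.8 mg/L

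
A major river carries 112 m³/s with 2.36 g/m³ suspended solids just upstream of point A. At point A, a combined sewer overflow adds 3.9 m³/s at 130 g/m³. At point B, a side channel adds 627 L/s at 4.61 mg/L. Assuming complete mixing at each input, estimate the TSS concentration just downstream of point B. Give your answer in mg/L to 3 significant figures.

6.64 mg/L

After input A: C = (112·2.36 + 3.9·130) / 115.9 = 6.655 mg/L.
627 L/s = 0.627 m³/s.
After input B: C = (115.9·6.655 + 0.627·4.61) / 116.5 = 6.644 mg/L.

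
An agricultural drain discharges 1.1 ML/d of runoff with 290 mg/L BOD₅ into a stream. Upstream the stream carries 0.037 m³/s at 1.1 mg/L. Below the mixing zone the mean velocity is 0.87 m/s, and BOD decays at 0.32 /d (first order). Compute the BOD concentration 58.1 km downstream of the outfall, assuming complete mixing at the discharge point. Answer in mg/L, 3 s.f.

1.1 ML/d = 0.01273 m³/s.
After complete mixing, C₀ = (0.01273·290 + 0.037·1.1) / 0.04973 = 75.06 mg/L.
Travel time t = 5.81e+04 m / 0.87 m/s = 6.678e+04 s = 0.7729 d.
C = 75.06·exp(−0.32·0.7729) = 75.06·0.7809 = 58.61 mg/L.

58.6 mg/L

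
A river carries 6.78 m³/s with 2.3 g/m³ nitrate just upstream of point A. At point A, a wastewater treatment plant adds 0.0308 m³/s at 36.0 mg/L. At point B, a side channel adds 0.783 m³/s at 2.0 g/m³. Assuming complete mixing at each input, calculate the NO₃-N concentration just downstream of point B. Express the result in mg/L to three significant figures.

After input A: C = (6.78·2.3 + 0.0308·36) / 6.811 = 2.452 mg/L.
After input B: C = (6.811·2.452 + 0.783·2) / 7.594 = 2.406 mg/L.

2.41 mg/L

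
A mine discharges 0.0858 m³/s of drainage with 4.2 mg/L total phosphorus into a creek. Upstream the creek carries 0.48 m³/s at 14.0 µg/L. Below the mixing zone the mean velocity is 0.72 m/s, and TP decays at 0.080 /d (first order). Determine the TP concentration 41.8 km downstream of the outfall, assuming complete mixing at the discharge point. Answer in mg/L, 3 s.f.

0.615 mg/L

14.0 µg/L = 0.014 mg/L.
After complete mixing, C₀ = (0.0858·4.2 + 0.48·0.014) / 0.5658 = 0.6488 mg/L.
Travel time t = 4.18e+04 m / 0.72 m/s = 5.806e+04 s = 0.6719 d.
C = 0.6488·exp(−0.080·0.6719) = 0.6488·0.9477 = 0.6148 mg/L.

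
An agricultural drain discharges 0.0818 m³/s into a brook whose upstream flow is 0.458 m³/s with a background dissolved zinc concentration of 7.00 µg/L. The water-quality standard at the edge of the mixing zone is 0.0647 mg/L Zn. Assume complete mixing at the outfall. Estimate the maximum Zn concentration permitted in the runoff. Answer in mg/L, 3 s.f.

7.00 µg/L = 0.007 mg/L.
Mass balance: 0.0647·0.5398 = 0.0818·Cₑ + 0.458·0.007.
Cₑ = (0.03493 − 0.003206) / 0.0818 = 0.3878 mg/L.

0.388 mg/L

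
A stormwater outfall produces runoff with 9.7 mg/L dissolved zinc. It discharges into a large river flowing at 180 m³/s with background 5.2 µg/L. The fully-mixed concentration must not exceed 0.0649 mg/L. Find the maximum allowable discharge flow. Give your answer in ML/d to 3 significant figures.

5.2 µg/L = 0.0052 mg/L.
Mass balance at complete mixing: C_std·(Q_w + Q_r) = Q_w·C_e + Q_r·C_b.
Rearranging, Q_w = Q_r·(C_std − C_b)/(C_e − C_std) = 180·(0.0649 − 0.0052) / (9.7 − 0.0649) = 1.115 m³/s.
= 96.36 ML/d.

96.4 ML/d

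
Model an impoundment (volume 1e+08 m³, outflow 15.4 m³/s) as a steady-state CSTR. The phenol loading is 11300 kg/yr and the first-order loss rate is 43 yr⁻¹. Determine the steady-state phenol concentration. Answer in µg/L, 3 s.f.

Outflow Q = 15.4 m³/s × 3.156e+07 s/yr = 4.86e+08 m³/yr.
Steady-state CSTR mass balance: W = Q·C + k·V·C, so C = W/(Q + kV).
Q + kV = 4.86e+08 + 43·1e+08 = 4.786e+09 m³/yr.
C = 11300/4.786e+09 = 2.361e-06 kg/m³ = 0.002361 mg/L = 2.361 µg/L.

2.36 µg/L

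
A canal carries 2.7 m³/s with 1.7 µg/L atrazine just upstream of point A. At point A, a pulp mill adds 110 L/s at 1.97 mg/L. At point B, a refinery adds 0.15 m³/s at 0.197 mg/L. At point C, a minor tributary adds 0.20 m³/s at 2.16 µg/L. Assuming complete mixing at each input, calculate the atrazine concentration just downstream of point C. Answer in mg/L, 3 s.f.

0.0795 mg/L

1.7 µg/L = 0.0017 mg/L.
110 L/s = 0.11 m³/s.
After input A: C = (2.7·0.0017 + 0.11·1.97) / 2.81 = 0.07875 mg/L.
After input B: C = (2.81·0.07875 + 0.15·0.197) / 2.96 = 0.08474 mg/L.
2.16 µg/L = 0.00216 mg/L.
After input C: C = (2.96·0.08474 + 0.2·0.00216) / 3.16 = 0.07952 mg/L.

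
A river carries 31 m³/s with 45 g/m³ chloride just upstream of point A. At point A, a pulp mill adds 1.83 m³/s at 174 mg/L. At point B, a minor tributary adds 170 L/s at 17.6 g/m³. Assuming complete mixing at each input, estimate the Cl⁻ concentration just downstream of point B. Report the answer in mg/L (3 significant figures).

52.0 mg/L

After input A: C = (31·45 + 1.83·174) / 32.83 = 52.19 mg/L.
170 L/s = 0.17 m³/s.
After input B: C = (32.83·52.19 + 0.17·17.6) / 33 = 52.01 mg/L.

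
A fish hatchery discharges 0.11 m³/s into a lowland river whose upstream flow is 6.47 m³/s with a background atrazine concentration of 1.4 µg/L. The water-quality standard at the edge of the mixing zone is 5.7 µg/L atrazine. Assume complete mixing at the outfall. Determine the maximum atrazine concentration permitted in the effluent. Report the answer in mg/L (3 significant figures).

1.4 µg/L = 0.0014 mg/L.
5.7 µg/L = 0.0057 mg/L.
Mass balance: 0.0057·6.58 = 0.11·Cₑ + 6.47·0.0014.
Cₑ = (0.03751 − 0.009058) / 0.11 = 0.2586 mg/L.

0.259 mg/L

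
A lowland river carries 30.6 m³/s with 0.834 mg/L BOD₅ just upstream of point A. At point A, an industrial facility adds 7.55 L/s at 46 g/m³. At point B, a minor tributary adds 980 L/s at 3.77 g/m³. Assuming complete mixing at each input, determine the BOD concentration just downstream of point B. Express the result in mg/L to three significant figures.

0.936 mg/L

7.55 L/s = 0.00755 m³/s.
After input A: C = (30.6·0.834 + 0.00755·46) / 30.61 = 0.8451 mg/L.
980 L/s = 0.98 m³/s.
After input B: C = (30.61·0.8451 + 0.98·3.77) / 31.59 = 0.9359 mg/L.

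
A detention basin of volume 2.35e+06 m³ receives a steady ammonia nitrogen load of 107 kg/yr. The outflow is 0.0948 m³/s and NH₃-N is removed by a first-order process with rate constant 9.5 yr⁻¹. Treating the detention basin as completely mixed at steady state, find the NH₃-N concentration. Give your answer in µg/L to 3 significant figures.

Outflow Q = 0.0948 m³/s × 3.156e+07 s/yr = 2.992e+06 m³/yr.
Steady-state CSTR mass balance: W = Q·C + k·V·C, so C = W/(Q + kV).
Q + kV = 2.992e+06 + 9.5·2.35e+06 = 2.532e+07 m³/yr.
C = 107/2.532e+07 = 4.226e-06 kg/m³ = 0.004226 mg/L = 4.226 µg/L.

4.23 µg/L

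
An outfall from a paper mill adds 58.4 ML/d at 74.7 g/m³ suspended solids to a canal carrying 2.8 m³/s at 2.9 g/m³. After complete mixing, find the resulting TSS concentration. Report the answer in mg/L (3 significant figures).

58.4 ML/d = 0.6759 m³/s.
By mass balance at complete mixing, C = (0.6759·74.7 + 2.8·2.9) / (0.6759 + 2.8) = 58.61/3.476 = 16.86 mg/L.

16.9 mg/L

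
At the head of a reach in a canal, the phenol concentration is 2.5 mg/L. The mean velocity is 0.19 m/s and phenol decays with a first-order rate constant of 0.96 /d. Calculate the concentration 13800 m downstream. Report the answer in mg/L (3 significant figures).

1.12 mg/L

Travel time t = 13800 m / 0.19 m/s = 1.38e+04/0.19 = 7.263e+04 s = 0.8406 d.
First-order decay: C = 2.5·exp(−0.96·0.8406) = 2.5·0.4462 = 1.115 mg/L.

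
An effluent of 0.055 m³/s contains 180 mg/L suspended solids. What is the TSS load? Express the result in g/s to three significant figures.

Mass flux = Q·C = 0.055 m³/s × 180 g/m³ = 9.9 g/s.

9.90 g/s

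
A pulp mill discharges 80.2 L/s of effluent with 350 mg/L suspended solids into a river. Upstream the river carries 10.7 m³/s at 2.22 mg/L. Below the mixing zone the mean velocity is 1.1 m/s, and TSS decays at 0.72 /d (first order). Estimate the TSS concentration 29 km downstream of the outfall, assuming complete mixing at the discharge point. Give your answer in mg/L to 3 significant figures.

3.86 mg/L

80.2 L/s = 0.0802 m³/s.
After complete mixing, C₀ = (0.0802·350 + 10.7·2.22) / 10.78 = 4.807 mg/L.
Travel time t = 2.9e+04 m / 1.1 m/s = 2.636e+04 s = 0.3051 d.
C = 4.807·exp(−0.72·0.3051) = 4.807·0.8028 = 3.859 mg/L.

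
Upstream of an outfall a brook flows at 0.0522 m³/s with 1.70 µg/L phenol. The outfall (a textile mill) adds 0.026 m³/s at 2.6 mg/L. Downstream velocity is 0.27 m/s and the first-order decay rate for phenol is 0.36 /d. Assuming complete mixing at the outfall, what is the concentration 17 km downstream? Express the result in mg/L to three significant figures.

1.70 µg/L = 0.0017 mg/L.
After complete mixing, C₀ = (0.026·2.6 + 0.0522·0.0017) / 0.0782 = 0.8656 mg/L.
Travel time t = 1.7e+04 m / 0.27 m/s = 6.296e+04 s = 0.7287 d.
C = 0.8656·exp(−0.36·0.7287) = 0.8656·0.7692 = 0.6658 mg/L.

0.666 mg/L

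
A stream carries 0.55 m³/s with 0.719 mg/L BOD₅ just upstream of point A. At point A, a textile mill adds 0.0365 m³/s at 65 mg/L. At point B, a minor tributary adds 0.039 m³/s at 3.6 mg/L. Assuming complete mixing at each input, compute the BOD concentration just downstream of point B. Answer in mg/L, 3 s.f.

4.65 mg/L

After input A: C = (0.55·0.719 + 0.0365·65) / 0.5865 = 4.719 mg/L.
After input B: C = (0.5865·4.719 + 0.039·3.6) / 0.6255 = 4.65 mg/L.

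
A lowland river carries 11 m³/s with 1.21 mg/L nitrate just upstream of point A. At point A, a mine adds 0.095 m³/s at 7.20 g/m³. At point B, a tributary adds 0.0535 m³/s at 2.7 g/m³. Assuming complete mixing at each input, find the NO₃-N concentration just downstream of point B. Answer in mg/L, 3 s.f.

1.27 mg/L

After input A: C = (11·1.21 + 0.095·7.2) / 11.1 = 1.261 mg/L.
After input B: C = (11.1·1.261 + 0.0535·2.7) / 11.15 = 1.268 mg/L.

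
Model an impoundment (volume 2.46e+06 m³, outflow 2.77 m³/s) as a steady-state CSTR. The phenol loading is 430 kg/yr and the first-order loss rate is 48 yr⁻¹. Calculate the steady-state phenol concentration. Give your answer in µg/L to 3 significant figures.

Outflow Q = 2.77 m³/s × 3.156e+07 s/yr = 8.741e+07 m³/yr.
Steady-state CSTR mass balance: W = Q·C + k·V·C, so C = W/(Q + kV).
Q + kV = 8.741e+07 + 48·2.46e+06 = 2.055e+08 m³/yr.
C = 430/2.055e+08 = 2.093e-06 kg/m³ = 0.002093 mg/L = 2.093 µg/L.

2.09 µg/L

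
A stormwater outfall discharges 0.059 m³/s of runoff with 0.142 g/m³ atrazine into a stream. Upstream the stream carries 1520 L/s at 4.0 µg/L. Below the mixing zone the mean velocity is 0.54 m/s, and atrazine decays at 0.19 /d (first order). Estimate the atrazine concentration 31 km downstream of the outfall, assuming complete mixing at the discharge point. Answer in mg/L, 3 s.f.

0.00807 mg/L

1520 L/s = 1.52 m³/s.
4.0 µg/L = 0.004 mg/L.
After complete mixing, C₀ = (0.059·0.142 + 1.52·0.004) / 1.579 = 0.009156 mg/L.
Travel time t = 3.1e+04 m / 0.54 m/s = 5.741e+04 s = 0.6644 d.
C = 0.009156·exp(−0.19·0.6644) = 0.009156·0.8814 = 0.00807 mg/L.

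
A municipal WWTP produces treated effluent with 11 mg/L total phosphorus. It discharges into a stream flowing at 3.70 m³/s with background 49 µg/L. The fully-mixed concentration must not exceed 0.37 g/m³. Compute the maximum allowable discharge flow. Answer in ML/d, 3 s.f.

49 µg/L = 0.049 mg/L.
Mass balance at complete mixing: C_std·(Q_w + Q_r) = Q_w·C_e + Q_r·C_b.
Rearranging, Q_w = Q_r·(C_std − C_b)/(C_e − C_std) = 3.70·(0.37 − 0.049) / (11 − 0.37) = 0.1117 m³/s.
= 9.654 ML/d.

9.65 ML/d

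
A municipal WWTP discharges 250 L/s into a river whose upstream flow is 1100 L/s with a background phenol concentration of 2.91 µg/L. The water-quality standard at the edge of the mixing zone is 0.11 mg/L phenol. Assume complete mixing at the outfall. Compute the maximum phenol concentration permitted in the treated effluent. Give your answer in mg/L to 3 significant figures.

0.581 mg/L

250 L/s = 0.25 m³/s.
1100 L/s = 1.1 m³/s.
2.91 µg/L = 0.00291 mg/L.
Mass balance: 0.11·1.35 = 0.25·Cₑ + 1.1·0.00291.
Cₑ = (0.1485 − 0.003201) / 0.25 = 0.5812 mg/L.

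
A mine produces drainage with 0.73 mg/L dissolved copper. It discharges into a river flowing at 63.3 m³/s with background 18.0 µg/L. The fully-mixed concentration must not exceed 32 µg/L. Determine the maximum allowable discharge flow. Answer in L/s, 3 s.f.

18.0 µg/L = 0.018 mg/L.
32 µg/L = 0.032 mg/L.
Mass balance at complete mixing: C_std·(Q_w + Q_r) = Q_w·C_e + Q_r·C_b.
Rearranging, Q_w = Q_r·(C_std − C_b)/(C_e − C_std) = 63.3·(0.032 − 0.018) / (0.73 − 0.032) = 1.27 m³/s.
= 1270 L/s.

1270 L/s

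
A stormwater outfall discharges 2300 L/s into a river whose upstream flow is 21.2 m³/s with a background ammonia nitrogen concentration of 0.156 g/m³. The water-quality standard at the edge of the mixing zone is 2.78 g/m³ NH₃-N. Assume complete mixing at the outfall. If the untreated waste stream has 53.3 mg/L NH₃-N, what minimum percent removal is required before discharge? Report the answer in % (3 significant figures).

2300 L/s = 2.3 m³/s.
Mass balance: 2.78·23.5 = 2.3·Cₑ + 21.2·0.156.
Cₑ = (65.33 − 3.307) / 2.3 = 26.97 mg/L.
Required removal = 1 − 26.97/53.3 = 49.41 %.

49.4 %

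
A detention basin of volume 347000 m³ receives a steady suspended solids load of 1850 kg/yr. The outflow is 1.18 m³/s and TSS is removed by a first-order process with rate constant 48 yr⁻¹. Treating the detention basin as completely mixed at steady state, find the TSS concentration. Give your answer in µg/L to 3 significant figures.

34.3 µg/L

Outflow Q = 1.18 m³/s × 3.156e+07 s/yr = 3.724e+07 m³/yr.
Steady-state CSTR mass balance: W = Q·C + k·V·C, so C = W/(Q + kV).
Q + kV = 3.724e+07 + 48·347000 = 5.389e+07 m³/yr.
C = 1850/5.389e+07 = 3.433e-05 kg/m³ = 0.03433 mg/L = 34.33 µg/L.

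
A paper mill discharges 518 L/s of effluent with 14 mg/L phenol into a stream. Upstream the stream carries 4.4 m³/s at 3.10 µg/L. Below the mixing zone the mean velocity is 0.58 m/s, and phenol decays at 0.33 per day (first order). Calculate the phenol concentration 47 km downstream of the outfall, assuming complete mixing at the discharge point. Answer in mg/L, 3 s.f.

518 L/s = 0.518 m³/s.
3.10 µg/L = 0.0031 mg/L.
After complete mixing, C₀ = (0.518·14 + 4.4·0.0031) / 4.918 = 1.477 mg/L.
Travel time t = 4.7e+04 m / 0.58 m/s = 8.103e+04 s = 0.9379 d.
C = 1.477·exp(−0.33·0.9379) = 1.477·0.7338 = 1.084 mg/L.

1.08 mg/L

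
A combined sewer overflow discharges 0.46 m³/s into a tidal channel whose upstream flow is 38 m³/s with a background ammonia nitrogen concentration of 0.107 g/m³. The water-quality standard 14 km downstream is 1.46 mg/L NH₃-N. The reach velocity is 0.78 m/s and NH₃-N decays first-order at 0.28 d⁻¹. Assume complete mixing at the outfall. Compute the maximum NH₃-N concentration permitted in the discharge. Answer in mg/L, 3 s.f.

Travel time to the compliance point: t = 1.4e+04/0.78 = 1.795e+04 s = 0.2077 d; decay factor exp(−0.28·0.2077) = 0.9435.
So the concentration just after mixing may be at most 1.46/0.9435 = 1.547 mg/L.
Mass balance: 1.547·38.46 = 0.46·Cₑ + 38·0.107.
Cₑ = (59.51 − 4.066) / 0.46 = 120.5 mg/L.

121 mg/L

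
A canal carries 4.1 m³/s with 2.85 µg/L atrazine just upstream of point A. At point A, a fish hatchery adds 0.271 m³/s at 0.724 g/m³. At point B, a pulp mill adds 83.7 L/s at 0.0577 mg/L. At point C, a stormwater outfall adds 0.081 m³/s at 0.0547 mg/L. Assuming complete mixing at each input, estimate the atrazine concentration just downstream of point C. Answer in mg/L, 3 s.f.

0.0479 mg/L

2.85 µg/L = 0.00285 mg/L.
After input A: C = (4.1·0.00285 + 0.271·0.724) / 4.371 = 0.04756 mg/L.
83.7 L/s = 0.0837 m³/s.
After input B: C = (4.371·0.04756 + 0.0837·0.0577) / 4.455 = 0.04775 mg/L.
After input C: C = (4.455·0.04775 + 0.081·0.0547) / 4.536 = 0.04788 mg/L.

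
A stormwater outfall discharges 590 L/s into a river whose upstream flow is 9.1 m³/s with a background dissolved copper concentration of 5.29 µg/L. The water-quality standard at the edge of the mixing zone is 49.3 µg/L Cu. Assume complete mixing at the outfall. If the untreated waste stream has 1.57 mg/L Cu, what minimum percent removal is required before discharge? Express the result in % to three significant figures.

590 L/s = 0.59 m³/s.
5.29 µg/L = 0.00529 mg/L.
49.3 µg/L = 0.0493 mg/L.
Mass balance: 0.0493·9.69 = 0.59·Cₑ + 9.1·0.00529.
Cₑ = (0.4777 − 0.04814) / 0.59 = 0.7281 mg/L.
Required removal = 1 − 0.7281/1.57 = 53.62 %.

53.6 %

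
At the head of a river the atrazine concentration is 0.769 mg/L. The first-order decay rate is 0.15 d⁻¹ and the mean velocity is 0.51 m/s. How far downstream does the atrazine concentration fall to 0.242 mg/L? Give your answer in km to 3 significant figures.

340 km

From C = C₀·e^(−kt), t = ln(C₀/C)/k = ln(0.769/0.242)/0.15 = 1.156/0.15 = 7.708 d.
Distance = v·t = 0.51 m/s × 6.659e+05 s = 3.396e+05 m = 339.6 km.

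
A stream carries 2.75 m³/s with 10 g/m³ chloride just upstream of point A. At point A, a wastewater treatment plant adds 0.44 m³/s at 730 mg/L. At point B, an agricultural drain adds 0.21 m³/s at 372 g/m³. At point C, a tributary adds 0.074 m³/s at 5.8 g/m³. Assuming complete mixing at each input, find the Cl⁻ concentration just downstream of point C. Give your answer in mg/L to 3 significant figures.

After input A: C = (2.75·10 + 0.44·730) / 3.19 = 109.3 mg/L.
After input B: C = (3.19·109.3 + 0.21·372) / 3.4 = 125.5 mg/L.
After input C: C = (3.4·125.5 + 0.074·5.8) / 3.474 = 123 mg/L.

123 mg/L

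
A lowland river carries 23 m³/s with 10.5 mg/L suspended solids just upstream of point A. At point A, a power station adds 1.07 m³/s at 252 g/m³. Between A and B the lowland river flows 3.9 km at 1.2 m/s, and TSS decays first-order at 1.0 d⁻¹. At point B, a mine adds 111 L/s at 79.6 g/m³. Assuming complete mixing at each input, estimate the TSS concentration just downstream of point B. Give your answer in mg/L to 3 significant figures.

20.7 mg/L

After input A: C = (23·10.5 + 1.07·252) / 24.07 = 21.24 mg/L.
Over the 3.9 km reach to input B (t = 3250 s = 0.03762 d), decay gives C = 21.24·exp(−1.0·0.03762) = 20.45 mg/L.
111 L/s = 0.111 m³/s.
After input B: C = (24.07·20.45 + 0.111·79.6) / 24.18 = 20.72 mg/L.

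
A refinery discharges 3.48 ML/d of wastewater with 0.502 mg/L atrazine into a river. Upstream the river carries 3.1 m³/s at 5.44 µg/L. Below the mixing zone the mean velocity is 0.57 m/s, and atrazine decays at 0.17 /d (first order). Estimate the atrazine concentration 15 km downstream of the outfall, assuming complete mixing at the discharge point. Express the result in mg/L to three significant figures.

0.0112 mg/L

3.48 ML/d = 0.04028 m³/s.
5.44 µg/L = 0.00544 mg/L.
After complete mixing, C₀ = (0.04028·0.502 + 3.1·0.00544) / 3.14 = 0.01181 mg/L.
Travel time t = 1.5e+04 m / 0.57 m/s = 2.632e+04 s = 0.3046 d.
C = 0.01181·exp(−0.17·0.3046) = 0.01181·0.9495 = 0.01121 mg/L.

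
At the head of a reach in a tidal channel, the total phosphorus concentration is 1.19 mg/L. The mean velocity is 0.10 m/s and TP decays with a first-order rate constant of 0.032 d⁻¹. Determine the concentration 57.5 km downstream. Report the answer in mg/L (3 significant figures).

0.962 mg/L

Travel time t = 57.5 km / 0.10 m/s = 5.75e+04/0.10 = 5.75e+05 s = 6.655 d.
First-order decay: C = 1.19·exp(−0.032·6.655) = 1.19·0.8082 = 0.9617 mg/L.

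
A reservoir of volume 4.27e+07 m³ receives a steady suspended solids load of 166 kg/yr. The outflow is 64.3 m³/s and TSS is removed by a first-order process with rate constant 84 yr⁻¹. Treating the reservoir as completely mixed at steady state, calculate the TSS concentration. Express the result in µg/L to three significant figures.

Outflow Q = 64.3 m³/s × 3.156e+07 s/yr = 2.029e+09 m³/yr.
Steady-state CSTR mass balance: W = Q·C + k·V·C, so C = W/(Q + kV).
Q + kV = 2.029e+09 + 84·4.27e+07 = 5.616e+09 m³/yr.
C = 166/5.616e+09 = 2.956e-08 kg/m³ = 2.956e-05 mg/L = 0.02956 µg/L.

0.0296 µg/L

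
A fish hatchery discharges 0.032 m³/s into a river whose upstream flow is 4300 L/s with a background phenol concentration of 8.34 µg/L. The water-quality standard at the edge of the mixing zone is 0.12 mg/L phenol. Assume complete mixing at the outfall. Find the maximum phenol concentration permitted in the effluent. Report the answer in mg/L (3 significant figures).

15.1 mg/L

4300 L/s = 4.3 m³/s.
8.34 µg/L = 0.00834 mg/L.
Mass balance: 0.12·4.332 = 0.032·Cₑ + 4.3·0.00834.
Cₑ = (0.5198 − 0.03586) / 0.032 = 15.12 mg/L.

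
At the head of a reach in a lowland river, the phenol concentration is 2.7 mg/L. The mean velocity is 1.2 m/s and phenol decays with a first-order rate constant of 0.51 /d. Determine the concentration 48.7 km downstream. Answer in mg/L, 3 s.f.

2.12 mg/L

Travel time t = 48.7 km / 1.2 m/s = 4.87e+04/1.2 = 4.058e+04 s = 0.4697 d.
First-order decay: C = 2.7·exp(−0.51·0.4697) = 2.7·0.787 = 2.125 mg/L.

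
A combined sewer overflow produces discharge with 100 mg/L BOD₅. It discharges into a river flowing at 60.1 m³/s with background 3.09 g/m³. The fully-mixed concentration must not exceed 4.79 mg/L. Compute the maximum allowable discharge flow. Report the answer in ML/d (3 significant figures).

92.7 ML/d

Mass balance at complete mixing: C_std·(Q_w + Q_r) = Q_w·C_e + Q_r·C_b.
Rearranging, Q_w = Q_r·(C_std − C_b)/(C_e − C_std) = 60.1·(4.79 − 3.09) / (100 − 4.79) = 1.073 m³/s.
= 92.72 ML/d.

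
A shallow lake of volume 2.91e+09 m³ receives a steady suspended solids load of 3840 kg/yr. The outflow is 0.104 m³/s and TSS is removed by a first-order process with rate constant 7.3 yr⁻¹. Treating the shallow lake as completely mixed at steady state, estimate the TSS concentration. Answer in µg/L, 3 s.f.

0.181 µg/L

Outflow Q = 0.104 m³/s × 3.156e+07 s/yr = 3.282e+06 m³/yr.
Steady-state CSTR mass balance: W = Q·C + k·V·C, so C = W/(Q + kV).
Q + kV = 3.282e+06 + 7.3·2.91e+09 = 2.125e+10 m³/yr.
C = 3840/2.125e+10 = 1.807e-07 kg/m³ = 0.0001807 mg/L = 0.1807 µg/L.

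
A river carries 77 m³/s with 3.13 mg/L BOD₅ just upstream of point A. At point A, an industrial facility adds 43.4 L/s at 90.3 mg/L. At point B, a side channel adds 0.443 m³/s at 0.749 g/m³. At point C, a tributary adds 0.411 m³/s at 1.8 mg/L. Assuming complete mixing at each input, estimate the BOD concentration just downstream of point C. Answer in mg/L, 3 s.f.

43.4 L/s = 0.0434 m³/s.
After input A: C = (77·3.13 + 0.0434·90.3) / 77.04 = 3.179 mg/L.
After input B: C = (77.04·3.179 + 0.443·0.749) / 77.49 = 3.165 mg/L.
After input C: C = (77.49·3.165 + 0.411·1.8) / 77.9 = 3.158 mg/L.

3.16 mg/L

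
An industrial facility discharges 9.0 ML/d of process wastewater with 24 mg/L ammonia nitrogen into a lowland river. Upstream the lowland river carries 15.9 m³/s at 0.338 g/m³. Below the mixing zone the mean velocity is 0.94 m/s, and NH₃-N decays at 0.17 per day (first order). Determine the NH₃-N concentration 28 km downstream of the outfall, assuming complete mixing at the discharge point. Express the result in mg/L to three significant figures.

9.0 ML/d = 0.1042 m³/s.
After complete mixing, C₀ = (0.1042·24 + 15.9·0.338) / 16 = 0.492 mg/L.
Travel time t = 2.8e+04 m / 0.94 m/s = 2.979e+04 s = 0.3448 d.
C = 0.492·exp(−0.17·0.3448) = 0.492·0.9431 = 0.464 mg/L.

0.464 mg/L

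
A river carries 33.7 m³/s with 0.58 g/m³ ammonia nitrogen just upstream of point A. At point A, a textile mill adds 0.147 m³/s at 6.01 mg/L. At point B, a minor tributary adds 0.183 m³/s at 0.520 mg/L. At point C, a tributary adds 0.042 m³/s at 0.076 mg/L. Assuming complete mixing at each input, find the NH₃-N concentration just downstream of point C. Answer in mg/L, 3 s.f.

After input A: C = (33.7·0.58 + 0.147·6.01) / 33.85 = 0.6036 mg/L.
After input B: C = (33.85·0.6036 + 0.183·0.52) / 34.03 = 0.6031 mg/L.
After input C: C = (34.03·0.6031 + 0.042·0.076) / 34.07 = 0.6025 mg/L.

0.602 mg/L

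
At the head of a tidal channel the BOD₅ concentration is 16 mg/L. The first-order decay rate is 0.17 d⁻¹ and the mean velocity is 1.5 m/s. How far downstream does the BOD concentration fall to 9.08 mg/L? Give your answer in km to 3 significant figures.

432 km

From C = C₀·e^(−kt), t = ln(C₀/C)/k = ln(16/9.08)/0.17 = 0.5665/0.17 = 3.332 d.
Distance = v·t = 1.5 m/s × 2.879e+05 s = 4.319e+05 m = 431.9 km.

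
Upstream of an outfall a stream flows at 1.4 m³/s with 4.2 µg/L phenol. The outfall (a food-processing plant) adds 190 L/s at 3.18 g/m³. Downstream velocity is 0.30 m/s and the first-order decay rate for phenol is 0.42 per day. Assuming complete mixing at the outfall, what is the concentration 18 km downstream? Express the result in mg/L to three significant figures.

190 L/s = 0.19 m³/s.
4.2 µg/L = 0.0042 mg/L.
After complete mixing, C₀ = (0.19·3.18 + 1.4·0.0042) / 1.59 = 0.3837 mg/L.
Travel time t = 1.8e+04 m / 0.30 m/s = 6e+04 s = 0.6944 d.
C = 0.3837·exp(−0.42·0.6944) = 0.3837·0.747 = 0.2866 mg/L.

0.287 mg/L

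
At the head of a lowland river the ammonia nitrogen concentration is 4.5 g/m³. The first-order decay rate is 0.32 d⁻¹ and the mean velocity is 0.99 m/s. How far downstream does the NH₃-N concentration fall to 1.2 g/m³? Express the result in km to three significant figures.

From C = C₀·e^(−kt), t = ln(C₀/C)/k = ln(4.5/1.2)/0.32 = 1.322/0.32 = 4.13 d.
Distance = v·t = 0.99 m/s × 3.569e+05 s = 3.533e+05 m = 353.3 km.

353 km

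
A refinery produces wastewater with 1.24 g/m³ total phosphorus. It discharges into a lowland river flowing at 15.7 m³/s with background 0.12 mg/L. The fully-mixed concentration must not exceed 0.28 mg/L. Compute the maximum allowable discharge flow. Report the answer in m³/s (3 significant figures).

2.62 m³/s

Mass balance at complete mixing: C_std·(Q_w + Q_r) = Q_w·C_e + Q_r·C_b.
Rearranging, Q_w = Q_r·(C_std − C_b)/(C_e − C_std) = 15.7·(0.28 − 0.12) / (1.24 − 0.28) = 2.617 m³/s.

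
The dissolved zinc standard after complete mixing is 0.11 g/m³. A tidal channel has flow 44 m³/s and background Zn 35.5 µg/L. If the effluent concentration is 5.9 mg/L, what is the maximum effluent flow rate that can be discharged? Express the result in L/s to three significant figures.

35.5 µg/L = 0.0355 mg/L.
Mass balance at complete mixing: C_std·(Q_w + Q_r) = Q_w·C_e + Q_r·C_b.
Rearranging, Q_w = Q_r·(C_std − C_b)/(C_e − C_std) = 44·(0.11 − 0.0355) / (5.9 − 0.11) = 0.5661 m³/s.
= 566.1 L/s.

566 L/s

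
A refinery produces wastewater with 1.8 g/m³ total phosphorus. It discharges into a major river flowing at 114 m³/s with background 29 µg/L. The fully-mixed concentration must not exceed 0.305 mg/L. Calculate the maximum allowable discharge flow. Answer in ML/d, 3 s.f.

29 µg/L = 0.029 mg/L.
Mass balance at complete mixing: C_std·(Q_w + Q_r) = Q_w·C_e + Q_r·C_b.
Rearranging, Q_w = Q_r·(C_std − C_b)/(C_e − C_std) = 114·(0.305 − 0.029) / (1.8 − 0.305) = 21.05 m³/s.
= 1818 ML/d.

1820 ML/d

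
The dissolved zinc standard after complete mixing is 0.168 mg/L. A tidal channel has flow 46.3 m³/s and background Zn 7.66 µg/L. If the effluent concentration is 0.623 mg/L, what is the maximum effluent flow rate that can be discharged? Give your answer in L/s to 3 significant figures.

16300 L/s

7.66 µg/L = 0.00766 mg/L.
Mass balance at complete mixing: C_std·(Q_w + Q_r) = Q_w·C_e + Q_r·C_b.
Rearranging, Q_w = Q_r·(C_std − C_b)/(C_e − C_std) = 46.3·(0.168 − 0.00766) / (0.623 − 0.168) = 16.32 m³/s.
= 1.632e+04 L/s.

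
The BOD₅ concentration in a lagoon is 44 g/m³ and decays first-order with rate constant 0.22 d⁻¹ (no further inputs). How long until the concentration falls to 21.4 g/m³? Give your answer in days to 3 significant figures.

t = ln(C₀/C)/k = ln(44/21.4)/0.22 = 0.7208/0.22 = 3.276 d.

3.28 d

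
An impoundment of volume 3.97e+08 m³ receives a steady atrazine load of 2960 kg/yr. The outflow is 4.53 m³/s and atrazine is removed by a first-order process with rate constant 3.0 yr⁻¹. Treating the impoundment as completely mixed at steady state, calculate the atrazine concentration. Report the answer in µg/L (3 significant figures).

2.22 µg/L

Outflow Q = 4.53 m³/s × 3.156e+07 s/yr = 1.43e+08 m³/yr.
Steady-state CSTR mass balance: W = Q·C + k·V·C, so C = W/(Q + kV).
Q + kV = 1.43e+08 + 3.0·3.97e+08 = 1.334e+09 m³/yr.
C = 2960/1.334e+09 = 2.219e-06 kg/m³ = 0.002219 mg/L = 2.219 µg/L.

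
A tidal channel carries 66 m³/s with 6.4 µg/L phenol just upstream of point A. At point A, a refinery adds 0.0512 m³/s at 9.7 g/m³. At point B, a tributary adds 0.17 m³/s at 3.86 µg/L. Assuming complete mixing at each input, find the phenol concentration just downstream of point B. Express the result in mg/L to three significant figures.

6.4 µg/L = 0.0064 mg/L.
After input A: C = (66·0.0064 + 0.0512·9.7) / 66.05 = 0.01391 mg/L.
3.86 µg/L = 0.00386 mg/L.
After input B: C = (66.05·0.01391 + 0.17·0.00386) / 66.22 = 0.01389 mg/L.

0.0139 mg/L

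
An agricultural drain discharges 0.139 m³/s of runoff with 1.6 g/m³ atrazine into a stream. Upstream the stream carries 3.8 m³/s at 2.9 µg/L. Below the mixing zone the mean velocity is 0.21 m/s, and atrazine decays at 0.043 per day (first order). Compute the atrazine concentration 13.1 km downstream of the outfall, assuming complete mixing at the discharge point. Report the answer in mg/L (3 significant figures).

2.9 µg/L = 0.0029 mg/L.
After complete mixing, C₀ = (0.139·1.6 + 3.8·0.0029) / 3.939 = 0.05926 mg/L.
Travel time t = 1.31e+04 m / 0.21 m/s = 6.238e+04 s = 0.722 d.
C = 0.05926·exp(−0.043·0.722) = 0.05926·0.9694 = 0.05745 mg/L.

0.0574 mg/L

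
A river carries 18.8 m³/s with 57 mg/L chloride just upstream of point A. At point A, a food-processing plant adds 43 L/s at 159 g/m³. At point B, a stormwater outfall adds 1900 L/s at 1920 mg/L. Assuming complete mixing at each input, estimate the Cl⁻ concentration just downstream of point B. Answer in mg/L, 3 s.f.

43 L/s = 0.043 m³/s.
After input A: C = (18.8·57 + 0.043·159) / 18.84 = 57.23 mg/L.
1900 L/s = 1.9 m³/s.
After input B: C = (18.84·57.23 + 1.9·1920) / 20.74 = 227.9 mg/L.

228 mg/L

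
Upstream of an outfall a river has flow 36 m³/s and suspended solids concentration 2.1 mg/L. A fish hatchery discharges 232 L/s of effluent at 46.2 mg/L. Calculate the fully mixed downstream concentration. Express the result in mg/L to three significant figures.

2.38 mg/L

232 L/s = 0.232 m³/s.
By mass balance at complete mixing, C = (0.232·46.2 + 36·2.1) / (0.232 + 36) = 86.32/36.23 = 2.382 mg/L.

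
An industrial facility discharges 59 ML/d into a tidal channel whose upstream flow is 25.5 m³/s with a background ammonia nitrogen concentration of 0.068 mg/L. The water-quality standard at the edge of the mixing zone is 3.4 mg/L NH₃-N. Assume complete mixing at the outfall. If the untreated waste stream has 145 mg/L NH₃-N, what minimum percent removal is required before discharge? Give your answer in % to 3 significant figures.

11.8 %

59 ML/d = 0.6829 m³/s.
Mass balance: 3.4·26.18 = 0.6829·Cₑ + 25.5·0.068.
Cₑ = (89.02 − 1.734) / 0.6829 = 127.8 mg/L.
Required removal = 1 − 127.8/145 = 11.84 %.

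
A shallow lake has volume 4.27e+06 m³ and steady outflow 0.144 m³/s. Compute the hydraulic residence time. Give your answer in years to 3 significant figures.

0.940 yr

Q = 0.144 m³/s × 3.156e+07 s/yr = 4.544e+06 m³/yr.
Hydraulic residence time τ = V/Q = 4.27e+06/4.544e+06 = 0.9396 yr.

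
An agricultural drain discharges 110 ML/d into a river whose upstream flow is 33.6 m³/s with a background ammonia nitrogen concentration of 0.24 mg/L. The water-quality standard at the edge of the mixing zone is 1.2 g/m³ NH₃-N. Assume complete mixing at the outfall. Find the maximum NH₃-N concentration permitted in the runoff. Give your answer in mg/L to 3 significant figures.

110 ML/d = 1.273 m³/s.
Mass balance: 1.2·34.87 = 1.273·Cₑ + 33.6·0.24.
Cₑ = (41.85 − 8.064) / 1.273 = 26.54 mg/L.

26.5 mg/L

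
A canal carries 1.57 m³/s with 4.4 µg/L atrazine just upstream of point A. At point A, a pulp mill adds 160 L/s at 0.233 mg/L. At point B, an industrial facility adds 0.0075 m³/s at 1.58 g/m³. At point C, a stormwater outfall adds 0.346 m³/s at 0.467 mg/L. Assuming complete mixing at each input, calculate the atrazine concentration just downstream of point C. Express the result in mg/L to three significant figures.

4.4 µg/L = 0.0044 mg/L.
160 L/s = 0.16 m³/s.
After input A: C = (1.57·0.0044 + 0.16·0.233) / 1.73 = 0.02554 mg/L.
After input B: C = (1.73·0.02554 + 0.0075·1.58) / 1.738 = 0.03225 mg/L.
After input C: C = (1.738·0.03225 + 0.346·0.467) / 2.083 = 0.1044 mg/L.

0.104 mg/L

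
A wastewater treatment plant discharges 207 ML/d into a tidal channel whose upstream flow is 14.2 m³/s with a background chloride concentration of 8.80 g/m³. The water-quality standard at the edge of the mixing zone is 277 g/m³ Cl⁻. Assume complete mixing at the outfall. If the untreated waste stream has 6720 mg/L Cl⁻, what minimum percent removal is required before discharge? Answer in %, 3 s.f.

207 ML/d = 2.396 m³/s.
Mass balance: 277·16.6 = 2.396·Cₑ + 14.2·8.8.
Cₑ = (4597 − 125) / 2.396 = 1867 mg/L.
Required removal = 1 − 1867/6720 = 72.22 %.

72.2 %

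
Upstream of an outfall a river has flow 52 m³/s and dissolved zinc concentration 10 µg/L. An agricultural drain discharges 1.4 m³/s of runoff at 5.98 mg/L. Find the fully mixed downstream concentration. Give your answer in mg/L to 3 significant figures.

10 µg/L = 0.01 mg/L.
Flow-weighted mixing gives C = (1.4·5.98 + 52·0.01) / (1.4 + 52) = 8.892/53.4 = 0.1665 mg/L.

0.167 mg/L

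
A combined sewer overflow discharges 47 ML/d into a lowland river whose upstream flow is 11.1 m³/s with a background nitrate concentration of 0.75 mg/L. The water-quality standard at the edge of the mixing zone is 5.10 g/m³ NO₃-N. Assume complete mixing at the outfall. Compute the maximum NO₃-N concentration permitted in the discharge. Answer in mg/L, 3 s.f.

93.9 mg/L

47 ML/d = 0.544 m³/s.
Mass balance: 5.1·11.64 = 0.544·Cₑ + 11.1·0.75.
Cₑ = (59.38 − 8.325) / 0.544 = 93.86 mg/L.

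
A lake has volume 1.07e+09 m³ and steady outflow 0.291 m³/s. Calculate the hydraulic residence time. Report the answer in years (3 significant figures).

117 yr

Q = 0.291 m³/s × 3.156e+07 s/yr = 9.183e+06 m³/yr.
Hydraulic residence time τ = V/Q = 1.07e+09/9.183e+06 = 116.5 yr.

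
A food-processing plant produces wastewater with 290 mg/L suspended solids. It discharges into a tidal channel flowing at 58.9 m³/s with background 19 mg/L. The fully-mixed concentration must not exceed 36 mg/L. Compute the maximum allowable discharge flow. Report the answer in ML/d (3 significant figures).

Mass balance at complete mixing: C_std·(Q_w + Q_r) = Q_w·C_e + Q_r·C_b.
Rearranging, Q_w = Q_r·(C_std − C_b)/(C_e − C_std) = 58.9·(36 − 19) / (290 − 36) = 3.942 m³/s.
= 340.6 ML/d.

341 ML/d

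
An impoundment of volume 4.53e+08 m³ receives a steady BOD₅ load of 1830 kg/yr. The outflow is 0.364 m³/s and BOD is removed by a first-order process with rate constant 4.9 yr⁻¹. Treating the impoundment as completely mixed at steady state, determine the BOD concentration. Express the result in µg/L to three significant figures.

0.820 µg/L

Outflow Q = 0.364 m³/s × 3.156e+07 s/yr = 1.149e+07 m³/yr.
Steady-state CSTR mass balance: W = Q·C + k·V·C, so C = W/(Q + kV).
Q + kV = 1.149e+07 + 4.9·4.53e+08 = 2.231e+09 m³/yr.
C = 1830/2.231e+09 = 8.202e-07 kg/m³ = 0.0008202 mg/L = 0.8202 µg/L.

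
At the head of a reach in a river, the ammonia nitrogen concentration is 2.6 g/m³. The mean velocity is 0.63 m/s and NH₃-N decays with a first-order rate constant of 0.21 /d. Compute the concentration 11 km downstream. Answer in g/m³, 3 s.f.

Travel time t = 11 km / 0.63 m/s = 1.1e+04/0.63 = 1.746e+04 s = 0.2021 d.
First-order decay: C = 2.6·exp(−0.21·0.2021) = 2.6·0.9584 = 2.492 g/m³.

2.49 g/m³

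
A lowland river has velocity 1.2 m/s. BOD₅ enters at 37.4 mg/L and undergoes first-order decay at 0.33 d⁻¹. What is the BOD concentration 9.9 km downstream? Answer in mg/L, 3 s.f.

36.2 mg/L

Travel time t = 9.9 km / 1.2 m/s = 9900/1.2 = 8250 s = 0.09549 d.
First-order decay: C = 37.4·exp(−0.33·0.09549) = 37.4·0.969 = 36.24 mg/L.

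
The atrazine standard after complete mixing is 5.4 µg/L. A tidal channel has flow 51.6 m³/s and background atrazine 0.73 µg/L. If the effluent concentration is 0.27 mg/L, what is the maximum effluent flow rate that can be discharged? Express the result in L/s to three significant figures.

0.73 µg/L = 0.00073 mg/L.
5.4 µg/L = 0.0054 mg/L.
Mass balance at complete mixing: C_std·(Q_w + Q_r) = Q_w·C_e + Q_r·C_b.
Rearranging, Q_w = Q_r·(C_std − C_b)/(C_e − C_std) = 51.6·(0.0054 − 0.00073) / (0.27 − 0.0054) = 0.9107 m³/s.
= 910.7 L/s.

911 L/s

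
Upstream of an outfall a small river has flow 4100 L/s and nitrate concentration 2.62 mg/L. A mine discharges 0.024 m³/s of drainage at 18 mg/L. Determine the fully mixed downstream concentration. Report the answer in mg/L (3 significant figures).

2.71 mg/L

4100 L/s = 4.1 m³/s.
Flow-weighted mixing gives C = (0.024·18 + 4.1·2.62) / (0.024 + 4.1) = 11.17/4.124 = 2.71 mg/L.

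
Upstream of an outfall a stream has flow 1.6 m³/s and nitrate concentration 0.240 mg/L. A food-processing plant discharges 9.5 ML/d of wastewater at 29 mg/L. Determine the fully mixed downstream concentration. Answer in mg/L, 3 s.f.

9.5 ML/d = 0.11 m³/s.
Conservation of mass across the mixing zone: C = (0.11·29 + 1.6·0.24) / (0.11 + 1.6) = 3.573/1.71 = 2.089 mg/L.

2.09 mg/L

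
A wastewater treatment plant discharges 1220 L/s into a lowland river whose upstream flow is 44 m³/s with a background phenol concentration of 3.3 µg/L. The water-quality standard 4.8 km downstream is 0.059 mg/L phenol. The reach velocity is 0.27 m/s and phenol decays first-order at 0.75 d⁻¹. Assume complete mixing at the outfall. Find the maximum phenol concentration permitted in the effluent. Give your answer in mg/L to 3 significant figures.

1220 L/s = 1.22 m³/s.
3.3 µg/L = 0.0033 mg/L.
Travel time to the compliance point: t = 4800/0.27 = 1.778e+04 s = 0.2058 d; decay factor exp(−0.75·0.2058) = 0.857.
So the concentration just after mixing may be at most 0.059/0.857 = 0.06885 mg/L.
Mass balance: 0.06885·45.22 = 1.22·Cₑ + 44·0.0033.
Cₑ = (3.113 − 0.1452) / 1.22 = 2.433 mg/L.

2.43 mg/L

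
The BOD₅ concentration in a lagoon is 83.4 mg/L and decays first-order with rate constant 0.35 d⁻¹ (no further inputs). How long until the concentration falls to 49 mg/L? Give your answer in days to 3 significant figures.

1.52 d

t = ln(C₀/C)/k = ln(83.4/49)/0.35 = 0.5318/0.35 = 1.52 d.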